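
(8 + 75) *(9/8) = 747/8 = 93.38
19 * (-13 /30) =-247 /30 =-8.23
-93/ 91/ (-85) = 93/ 7735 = 0.01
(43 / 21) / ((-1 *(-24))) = 43 / 504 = 0.09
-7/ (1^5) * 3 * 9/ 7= -27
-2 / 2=-1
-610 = -610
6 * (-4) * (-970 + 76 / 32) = 23223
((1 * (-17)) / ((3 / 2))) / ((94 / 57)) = -6.87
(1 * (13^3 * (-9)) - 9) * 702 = -13886964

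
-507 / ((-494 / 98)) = 1911 / 19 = 100.58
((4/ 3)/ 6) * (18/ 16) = 1/ 4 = 0.25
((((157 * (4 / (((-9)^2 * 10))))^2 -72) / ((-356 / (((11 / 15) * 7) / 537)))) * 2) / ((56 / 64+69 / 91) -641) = -0.00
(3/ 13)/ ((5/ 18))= 54/ 65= 0.83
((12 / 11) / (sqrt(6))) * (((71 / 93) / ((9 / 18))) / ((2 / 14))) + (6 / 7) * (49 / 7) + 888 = 1988 * sqrt(6) / 1023 + 894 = 898.76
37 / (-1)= -37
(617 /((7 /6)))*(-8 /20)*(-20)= 29616 /7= 4230.86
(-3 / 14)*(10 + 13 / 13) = -33 / 14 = -2.36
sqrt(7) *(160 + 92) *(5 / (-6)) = -210 *sqrt(7) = -555.61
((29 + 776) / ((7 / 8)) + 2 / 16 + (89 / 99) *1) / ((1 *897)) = 729451 / 710424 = 1.03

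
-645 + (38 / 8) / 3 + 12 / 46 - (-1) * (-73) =-197659 / 276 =-716.16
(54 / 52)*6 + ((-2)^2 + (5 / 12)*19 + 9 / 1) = 4235 / 156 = 27.15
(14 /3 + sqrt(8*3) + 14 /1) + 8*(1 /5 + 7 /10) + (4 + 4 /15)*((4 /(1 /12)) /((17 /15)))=2*sqrt(6) + 52676 /255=211.47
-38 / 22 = -19 / 11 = -1.73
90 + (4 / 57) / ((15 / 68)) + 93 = 156737 / 855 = 183.32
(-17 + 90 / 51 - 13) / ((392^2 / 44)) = -330 / 40817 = -0.01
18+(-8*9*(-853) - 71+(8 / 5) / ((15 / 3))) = 1534083 / 25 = 61363.32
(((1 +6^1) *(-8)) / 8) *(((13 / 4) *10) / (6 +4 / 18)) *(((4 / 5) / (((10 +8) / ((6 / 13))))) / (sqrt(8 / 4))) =-3 *sqrt(2) / 8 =-0.53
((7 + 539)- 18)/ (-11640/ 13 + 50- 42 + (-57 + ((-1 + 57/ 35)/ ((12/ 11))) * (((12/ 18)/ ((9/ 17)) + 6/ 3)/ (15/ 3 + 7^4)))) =-23409706320/ 41870735279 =-0.56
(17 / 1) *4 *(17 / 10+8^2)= 22338 / 5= 4467.60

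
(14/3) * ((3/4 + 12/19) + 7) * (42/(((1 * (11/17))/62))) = 32898502/209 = 157409.10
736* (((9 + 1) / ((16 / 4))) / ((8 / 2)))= 460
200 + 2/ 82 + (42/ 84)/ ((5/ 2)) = 41046/ 205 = 200.22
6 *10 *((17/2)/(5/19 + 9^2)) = 4845/772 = 6.28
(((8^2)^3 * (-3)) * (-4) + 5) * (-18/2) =-28311597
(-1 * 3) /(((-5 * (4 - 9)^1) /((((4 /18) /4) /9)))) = -1 /1350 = -0.00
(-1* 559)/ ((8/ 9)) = -628.88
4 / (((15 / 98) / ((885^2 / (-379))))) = -20468280 / 379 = -54006.02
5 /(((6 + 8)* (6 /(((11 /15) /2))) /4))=11 /126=0.09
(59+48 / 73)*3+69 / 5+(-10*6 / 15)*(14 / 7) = 67442 / 365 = 184.77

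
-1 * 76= -76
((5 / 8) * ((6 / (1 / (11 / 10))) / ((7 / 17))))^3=176558481 / 175616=1005.37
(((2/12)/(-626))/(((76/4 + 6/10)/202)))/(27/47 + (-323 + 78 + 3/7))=4747/422118060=0.00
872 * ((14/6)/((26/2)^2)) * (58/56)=6322/507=12.47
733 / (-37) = -733 / 37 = -19.81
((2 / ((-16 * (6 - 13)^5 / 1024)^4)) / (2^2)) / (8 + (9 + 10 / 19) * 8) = 2490368 / 1994806657440300025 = 0.00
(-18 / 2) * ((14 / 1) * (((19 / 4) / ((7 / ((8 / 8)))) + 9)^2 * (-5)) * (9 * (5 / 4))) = 148718025 / 224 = 663919.75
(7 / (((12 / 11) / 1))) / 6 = 1.07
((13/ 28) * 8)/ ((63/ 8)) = 208/ 441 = 0.47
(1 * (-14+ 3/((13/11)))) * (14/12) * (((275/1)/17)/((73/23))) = -6596975/96798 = -68.15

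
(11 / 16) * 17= 11.69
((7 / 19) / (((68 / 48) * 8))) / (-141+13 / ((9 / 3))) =-63 / 264860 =-0.00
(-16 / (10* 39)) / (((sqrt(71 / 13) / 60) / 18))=-576* sqrt(923) / 923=-18.96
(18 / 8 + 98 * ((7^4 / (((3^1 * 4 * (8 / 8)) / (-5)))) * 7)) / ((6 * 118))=-8235403 / 8496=-969.33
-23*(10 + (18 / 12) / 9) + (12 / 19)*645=19783 / 114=173.54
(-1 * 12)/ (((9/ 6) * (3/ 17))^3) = -157216/ 243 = -646.98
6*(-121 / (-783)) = 242 / 261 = 0.93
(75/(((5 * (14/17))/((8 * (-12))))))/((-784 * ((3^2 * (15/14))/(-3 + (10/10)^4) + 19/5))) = -15300/7007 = -2.18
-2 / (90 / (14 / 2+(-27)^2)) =-16.36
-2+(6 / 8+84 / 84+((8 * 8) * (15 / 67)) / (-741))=-17829 / 66196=-0.27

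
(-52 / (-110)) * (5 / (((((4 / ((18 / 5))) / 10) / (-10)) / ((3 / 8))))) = -1755 / 22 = -79.77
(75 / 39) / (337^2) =25 / 1476397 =0.00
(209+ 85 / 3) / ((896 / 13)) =1157 / 336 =3.44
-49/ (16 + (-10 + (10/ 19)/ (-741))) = -689871/ 84464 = -8.17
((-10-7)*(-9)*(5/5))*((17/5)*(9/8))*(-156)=-912951/10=-91295.10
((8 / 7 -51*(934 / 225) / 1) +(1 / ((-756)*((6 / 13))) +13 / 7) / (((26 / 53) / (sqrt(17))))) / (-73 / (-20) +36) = -442184 / 83265 +171455*sqrt(17) / 1798524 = -4.92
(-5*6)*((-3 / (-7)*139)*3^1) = -37530 / 7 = -5361.43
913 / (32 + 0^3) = 913 / 32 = 28.53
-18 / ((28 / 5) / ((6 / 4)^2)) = -405 / 56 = -7.23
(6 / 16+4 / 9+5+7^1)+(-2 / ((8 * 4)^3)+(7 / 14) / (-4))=1871863 / 147456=12.69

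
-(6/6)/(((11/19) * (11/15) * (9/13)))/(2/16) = -9880/363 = -27.22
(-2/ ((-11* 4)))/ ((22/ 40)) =10/ 121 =0.08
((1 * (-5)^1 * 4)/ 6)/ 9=-10/ 27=-0.37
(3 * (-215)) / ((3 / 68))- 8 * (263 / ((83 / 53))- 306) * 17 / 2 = -434248 / 83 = -5231.90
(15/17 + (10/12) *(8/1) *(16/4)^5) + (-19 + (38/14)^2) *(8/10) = 17038789/2499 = 6818.24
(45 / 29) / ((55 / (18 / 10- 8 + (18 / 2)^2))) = 306 / 145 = 2.11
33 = 33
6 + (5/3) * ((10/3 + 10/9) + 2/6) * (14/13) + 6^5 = 2734492/351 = 7790.58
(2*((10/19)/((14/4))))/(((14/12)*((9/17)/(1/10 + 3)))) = 4216/2793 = 1.51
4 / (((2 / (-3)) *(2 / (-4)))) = 12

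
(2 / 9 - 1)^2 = 49 / 81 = 0.60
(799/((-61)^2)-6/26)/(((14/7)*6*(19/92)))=-17848/2757261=-0.01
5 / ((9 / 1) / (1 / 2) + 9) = 0.19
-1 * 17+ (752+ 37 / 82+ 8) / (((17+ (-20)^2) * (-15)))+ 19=963463 / 512910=1.88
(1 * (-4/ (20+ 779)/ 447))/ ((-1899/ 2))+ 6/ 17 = 239376554/ 678233547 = 0.35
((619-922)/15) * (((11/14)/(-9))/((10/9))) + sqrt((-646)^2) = 453311/700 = 647.59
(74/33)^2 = 5476/1089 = 5.03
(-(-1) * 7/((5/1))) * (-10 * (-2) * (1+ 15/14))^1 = 58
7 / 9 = 0.78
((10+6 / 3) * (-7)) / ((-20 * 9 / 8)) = 56 / 15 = 3.73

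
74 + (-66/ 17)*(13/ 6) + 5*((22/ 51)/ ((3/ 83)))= 125.26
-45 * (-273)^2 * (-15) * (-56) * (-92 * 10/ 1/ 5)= 518364100800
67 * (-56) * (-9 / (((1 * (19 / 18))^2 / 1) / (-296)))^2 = -21448992003.35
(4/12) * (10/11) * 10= 100/33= 3.03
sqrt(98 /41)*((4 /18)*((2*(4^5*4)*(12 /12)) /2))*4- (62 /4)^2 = -961 /4 +229376*sqrt(82) /369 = 5388.71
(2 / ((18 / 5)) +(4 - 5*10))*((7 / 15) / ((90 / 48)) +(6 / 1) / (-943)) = -21046322 / 1909575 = -11.02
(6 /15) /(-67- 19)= -1 /215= -0.00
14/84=1/6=0.17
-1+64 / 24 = 5 / 3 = 1.67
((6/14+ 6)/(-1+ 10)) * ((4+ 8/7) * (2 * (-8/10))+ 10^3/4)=8462/49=172.69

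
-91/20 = -4.55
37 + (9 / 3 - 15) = 25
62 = 62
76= 76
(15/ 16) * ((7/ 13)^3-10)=-324405/ 35152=-9.23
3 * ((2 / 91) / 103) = 6 / 9373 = 0.00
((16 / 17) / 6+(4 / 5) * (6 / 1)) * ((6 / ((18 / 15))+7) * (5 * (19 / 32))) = 3002 / 17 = 176.59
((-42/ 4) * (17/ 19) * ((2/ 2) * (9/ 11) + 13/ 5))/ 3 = -11186/ 1045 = -10.70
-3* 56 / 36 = -14 / 3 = -4.67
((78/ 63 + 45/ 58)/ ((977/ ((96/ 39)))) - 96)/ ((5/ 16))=-11880192256/ 38674545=-307.18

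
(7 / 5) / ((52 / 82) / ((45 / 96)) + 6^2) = 861 / 22972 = 0.04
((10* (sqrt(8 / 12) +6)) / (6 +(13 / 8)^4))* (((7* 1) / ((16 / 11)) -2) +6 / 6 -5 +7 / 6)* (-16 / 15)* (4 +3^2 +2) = 40960* sqrt(6) / 478233 +81920 / 53137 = 1.75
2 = 2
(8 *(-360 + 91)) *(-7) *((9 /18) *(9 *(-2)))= -135576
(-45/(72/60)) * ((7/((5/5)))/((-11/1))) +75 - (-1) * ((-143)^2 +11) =452295/22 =20558.86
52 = 52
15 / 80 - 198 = -3165 / 16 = -197.81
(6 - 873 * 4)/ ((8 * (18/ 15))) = -2905/ 8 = -363.12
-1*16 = -16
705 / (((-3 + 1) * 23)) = -705 / 46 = -15.33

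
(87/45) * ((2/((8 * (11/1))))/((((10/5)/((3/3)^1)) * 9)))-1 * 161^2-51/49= -15089736979/582120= -25922.04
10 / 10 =1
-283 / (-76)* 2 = 283 / 38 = 7.45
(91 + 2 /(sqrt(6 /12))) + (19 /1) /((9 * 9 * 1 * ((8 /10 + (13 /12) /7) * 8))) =2 * sqrt(2) + 1971179 /21654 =93.86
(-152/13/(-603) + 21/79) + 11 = 6988718/619281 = 11.29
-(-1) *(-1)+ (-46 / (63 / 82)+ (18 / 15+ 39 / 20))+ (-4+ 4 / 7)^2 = -405437 / 8820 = -45.97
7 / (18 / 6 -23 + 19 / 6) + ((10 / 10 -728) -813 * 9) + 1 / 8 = -8044.29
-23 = -23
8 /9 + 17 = 161 /9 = 17.89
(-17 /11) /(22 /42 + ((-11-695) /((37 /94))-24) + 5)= 13209 /15488000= 0.00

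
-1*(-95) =95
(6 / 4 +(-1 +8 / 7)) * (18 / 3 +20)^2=7774 / 7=1110.57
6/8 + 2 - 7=-17/4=-4.25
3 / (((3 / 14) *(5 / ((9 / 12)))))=21 / 10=2.10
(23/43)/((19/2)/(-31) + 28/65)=4.30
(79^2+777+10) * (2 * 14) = 196784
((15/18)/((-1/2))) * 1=-5/3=-1.67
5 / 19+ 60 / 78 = 255 / 247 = 1.03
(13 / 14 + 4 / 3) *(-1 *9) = -285 / 14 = -20.36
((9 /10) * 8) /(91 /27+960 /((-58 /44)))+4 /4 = 2809817 /2838005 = 0.99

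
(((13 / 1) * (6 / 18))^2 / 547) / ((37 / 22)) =3718 / 182151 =0.02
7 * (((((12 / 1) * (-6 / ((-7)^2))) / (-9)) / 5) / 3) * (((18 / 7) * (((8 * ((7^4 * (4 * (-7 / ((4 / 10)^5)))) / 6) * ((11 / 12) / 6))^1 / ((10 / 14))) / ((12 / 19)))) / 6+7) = -313628897 / 3240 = -96799.04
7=7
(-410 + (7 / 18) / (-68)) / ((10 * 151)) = -501847 / 1848240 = -0.27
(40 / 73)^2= 1600 / 5329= 0.30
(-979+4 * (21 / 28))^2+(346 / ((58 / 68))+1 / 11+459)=304147598 / 319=953440.75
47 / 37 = 1.27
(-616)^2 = 379456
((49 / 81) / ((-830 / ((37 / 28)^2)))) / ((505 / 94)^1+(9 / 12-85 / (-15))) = -64343 / 596016360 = -0.00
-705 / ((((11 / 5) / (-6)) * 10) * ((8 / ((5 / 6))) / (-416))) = -91650 / 11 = -8331.82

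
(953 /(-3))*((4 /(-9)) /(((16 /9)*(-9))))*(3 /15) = -953 /540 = -1.76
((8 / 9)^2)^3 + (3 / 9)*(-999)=-332.51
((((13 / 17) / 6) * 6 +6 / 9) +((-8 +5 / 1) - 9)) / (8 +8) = -0.66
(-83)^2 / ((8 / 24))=20667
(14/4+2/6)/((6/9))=23/4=5.75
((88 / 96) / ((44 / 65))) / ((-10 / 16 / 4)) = -26 / 3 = -8.67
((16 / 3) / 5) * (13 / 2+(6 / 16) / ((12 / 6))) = 107 / 15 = 7.13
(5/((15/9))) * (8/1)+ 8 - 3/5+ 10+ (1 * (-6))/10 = 40.80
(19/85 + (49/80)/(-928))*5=281279/252416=1.11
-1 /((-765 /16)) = 16 /765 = 0.02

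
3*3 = 9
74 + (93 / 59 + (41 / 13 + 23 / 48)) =2916169 / 36816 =79.21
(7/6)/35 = 1/30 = 0.03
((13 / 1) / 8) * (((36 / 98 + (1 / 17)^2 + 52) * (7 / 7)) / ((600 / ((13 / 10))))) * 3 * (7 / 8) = 125334287 / 258944000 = 0.48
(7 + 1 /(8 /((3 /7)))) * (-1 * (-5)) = 1975 /56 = 35.27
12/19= 0.63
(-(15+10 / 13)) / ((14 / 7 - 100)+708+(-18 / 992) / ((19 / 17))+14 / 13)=-1931920 / 74862267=-0.03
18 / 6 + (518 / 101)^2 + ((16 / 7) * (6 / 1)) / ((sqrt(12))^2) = 2174097 / 71407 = 30.45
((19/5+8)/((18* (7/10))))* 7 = 59/9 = 6.56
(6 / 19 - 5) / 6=-89 / 114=-0.78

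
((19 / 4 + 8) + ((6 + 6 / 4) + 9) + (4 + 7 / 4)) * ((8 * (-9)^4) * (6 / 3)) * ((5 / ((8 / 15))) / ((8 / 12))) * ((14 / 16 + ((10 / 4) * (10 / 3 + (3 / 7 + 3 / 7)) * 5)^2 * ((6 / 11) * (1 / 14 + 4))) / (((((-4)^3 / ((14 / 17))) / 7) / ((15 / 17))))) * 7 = -12960163868518125 / 73984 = -175175225298.96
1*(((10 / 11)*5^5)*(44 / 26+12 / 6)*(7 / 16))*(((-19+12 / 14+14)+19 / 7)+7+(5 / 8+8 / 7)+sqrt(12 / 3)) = 24515625 / 572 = 42859.48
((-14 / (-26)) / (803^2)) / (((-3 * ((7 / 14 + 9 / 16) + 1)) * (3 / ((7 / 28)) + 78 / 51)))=-0.00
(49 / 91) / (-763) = -0.00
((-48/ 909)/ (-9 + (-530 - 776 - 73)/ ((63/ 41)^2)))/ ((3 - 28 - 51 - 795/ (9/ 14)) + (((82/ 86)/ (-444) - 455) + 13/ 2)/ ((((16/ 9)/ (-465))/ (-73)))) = -5370624/ 516617335296728285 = -0.00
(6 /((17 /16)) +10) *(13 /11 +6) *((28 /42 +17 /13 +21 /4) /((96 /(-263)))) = -3114285307 /1400256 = -2224.08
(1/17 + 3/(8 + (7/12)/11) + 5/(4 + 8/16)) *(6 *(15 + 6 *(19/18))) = 32110720/162639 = 197.44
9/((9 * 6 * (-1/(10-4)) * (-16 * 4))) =1/64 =0.02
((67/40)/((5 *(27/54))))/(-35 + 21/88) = -1474/76475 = -0.02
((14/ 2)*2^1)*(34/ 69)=476/ 69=6.90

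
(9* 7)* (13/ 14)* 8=468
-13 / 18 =-0.72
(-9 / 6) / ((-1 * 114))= 1 / 76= 0.01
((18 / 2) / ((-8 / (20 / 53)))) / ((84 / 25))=-375 / 2968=-0.13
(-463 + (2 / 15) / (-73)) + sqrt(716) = -506987 / 1095 + 2*sqrt(179) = -436.24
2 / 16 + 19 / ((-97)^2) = 9561 / 75272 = 0.13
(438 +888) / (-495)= -442 / 165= -2.68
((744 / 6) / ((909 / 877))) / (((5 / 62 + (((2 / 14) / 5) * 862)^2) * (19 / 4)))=33037642400 / 795758786163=0.04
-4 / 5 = -0.80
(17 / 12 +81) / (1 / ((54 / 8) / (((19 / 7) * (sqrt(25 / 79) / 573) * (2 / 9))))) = 321317199 * sqrt(79) / 3040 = 939450.57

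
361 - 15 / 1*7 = 256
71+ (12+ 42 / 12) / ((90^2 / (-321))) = 380083 / 5400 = 70.39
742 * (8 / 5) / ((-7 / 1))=-848 / 5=-169.60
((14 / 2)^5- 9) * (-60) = -1007880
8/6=4/3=1.33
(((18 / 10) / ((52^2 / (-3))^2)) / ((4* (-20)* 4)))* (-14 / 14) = 81 / 11698585600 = 0.00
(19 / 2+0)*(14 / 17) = 133 / 17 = 7.82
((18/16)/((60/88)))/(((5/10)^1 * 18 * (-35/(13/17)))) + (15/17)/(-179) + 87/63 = 8767603/6390300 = 1.37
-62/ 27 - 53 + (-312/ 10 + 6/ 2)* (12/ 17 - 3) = 21568/ 2295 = 9.40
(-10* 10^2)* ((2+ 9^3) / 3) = -731000 / 3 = -243666.67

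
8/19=0.42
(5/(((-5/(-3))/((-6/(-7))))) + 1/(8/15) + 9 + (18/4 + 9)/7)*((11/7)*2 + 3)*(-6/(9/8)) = -3526/7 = -503.71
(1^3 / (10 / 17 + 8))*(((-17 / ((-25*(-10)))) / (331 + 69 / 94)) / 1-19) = -629513604 / 284544875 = -2.21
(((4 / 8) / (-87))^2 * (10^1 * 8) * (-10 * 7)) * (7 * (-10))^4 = -4441009.38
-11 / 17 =-0.65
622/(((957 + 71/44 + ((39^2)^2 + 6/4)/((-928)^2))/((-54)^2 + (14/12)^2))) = 309415251481600/163915521327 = 1887.65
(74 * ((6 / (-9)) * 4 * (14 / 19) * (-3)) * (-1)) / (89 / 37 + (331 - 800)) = 19166 / 20501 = 0.93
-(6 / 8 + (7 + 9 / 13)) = -439 / 52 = -8.44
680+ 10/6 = 2045/3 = 681.67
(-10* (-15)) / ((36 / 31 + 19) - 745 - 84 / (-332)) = -128650 / 621453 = -0.21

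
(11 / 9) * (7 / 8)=77 / 72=1.07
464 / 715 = 0.65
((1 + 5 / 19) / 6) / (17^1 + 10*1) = 4 / 513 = 0.01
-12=-12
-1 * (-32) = 32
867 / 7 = 123.86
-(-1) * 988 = 988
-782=-782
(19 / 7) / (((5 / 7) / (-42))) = -798 / 5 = -159.60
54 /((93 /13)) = 234 /31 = 7.55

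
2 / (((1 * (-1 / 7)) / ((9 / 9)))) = -14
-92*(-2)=184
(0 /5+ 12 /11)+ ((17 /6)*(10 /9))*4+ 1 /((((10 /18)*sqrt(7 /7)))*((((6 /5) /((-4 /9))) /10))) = 2084 /297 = 7.02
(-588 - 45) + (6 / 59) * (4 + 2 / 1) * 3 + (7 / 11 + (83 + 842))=191109 / 649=294.47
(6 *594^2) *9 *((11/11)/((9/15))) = 31755240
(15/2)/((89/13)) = 195/178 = 1.10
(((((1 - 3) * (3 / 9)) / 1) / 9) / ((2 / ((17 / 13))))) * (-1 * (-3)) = -17 / 117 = -0.15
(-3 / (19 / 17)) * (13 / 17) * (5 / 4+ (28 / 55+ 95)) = -830193 / 4180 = -198.61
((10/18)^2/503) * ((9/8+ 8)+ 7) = 1075/108648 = 0.01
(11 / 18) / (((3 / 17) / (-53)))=-9911 / 54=-183.54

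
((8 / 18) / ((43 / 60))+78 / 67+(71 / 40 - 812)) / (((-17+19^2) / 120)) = -279494107 / 991064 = -282.01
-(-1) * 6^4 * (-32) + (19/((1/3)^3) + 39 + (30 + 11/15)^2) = -8994479/225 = -39975.46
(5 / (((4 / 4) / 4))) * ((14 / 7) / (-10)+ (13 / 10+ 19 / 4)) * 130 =15210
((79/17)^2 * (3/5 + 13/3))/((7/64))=29557376/30345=974.04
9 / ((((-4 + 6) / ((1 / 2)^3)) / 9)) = 81 / 16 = 5.06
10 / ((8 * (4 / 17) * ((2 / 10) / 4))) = 106.25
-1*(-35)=35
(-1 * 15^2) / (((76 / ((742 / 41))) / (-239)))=19950525 / 1558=12805.22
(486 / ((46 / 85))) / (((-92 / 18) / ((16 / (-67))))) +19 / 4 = 6622057 / 141772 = 46.71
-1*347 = -347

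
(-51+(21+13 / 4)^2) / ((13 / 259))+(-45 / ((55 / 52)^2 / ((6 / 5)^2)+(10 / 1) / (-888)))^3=-192345.39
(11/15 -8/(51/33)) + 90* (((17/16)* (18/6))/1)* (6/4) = 1737547/4080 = 425.87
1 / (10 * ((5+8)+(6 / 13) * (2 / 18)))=39 / 5090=0.01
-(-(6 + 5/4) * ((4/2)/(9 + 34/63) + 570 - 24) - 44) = 2406416/601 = 4004.02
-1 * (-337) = 337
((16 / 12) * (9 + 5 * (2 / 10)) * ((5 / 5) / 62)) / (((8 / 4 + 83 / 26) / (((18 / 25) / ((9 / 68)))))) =14144 / 62775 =0.23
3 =3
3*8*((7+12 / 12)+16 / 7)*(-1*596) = -1029888 / 7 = -147126.86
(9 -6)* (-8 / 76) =-6 / 19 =-0.32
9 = 9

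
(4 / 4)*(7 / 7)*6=6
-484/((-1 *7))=484/7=69.14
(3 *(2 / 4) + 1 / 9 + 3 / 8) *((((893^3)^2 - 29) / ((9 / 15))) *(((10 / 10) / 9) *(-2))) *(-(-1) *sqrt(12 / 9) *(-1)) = 181294571186839760650 *sqrt(3) / 729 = 430742672746253937.18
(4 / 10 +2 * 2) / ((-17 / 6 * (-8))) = 0.19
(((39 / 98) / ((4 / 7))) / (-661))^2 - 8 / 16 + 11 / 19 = 2055305283 / 26033500864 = 0.08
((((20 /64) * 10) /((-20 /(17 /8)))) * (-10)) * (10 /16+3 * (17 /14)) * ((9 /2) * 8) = 914175 /1792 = 510.14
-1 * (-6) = 6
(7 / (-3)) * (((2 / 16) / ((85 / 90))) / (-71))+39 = 188313 / 4828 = 39.00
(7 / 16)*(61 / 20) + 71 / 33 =36811 / 10560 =3.49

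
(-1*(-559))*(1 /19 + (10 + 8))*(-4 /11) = -766948 /209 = -3669.61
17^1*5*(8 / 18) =340 / 9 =37.78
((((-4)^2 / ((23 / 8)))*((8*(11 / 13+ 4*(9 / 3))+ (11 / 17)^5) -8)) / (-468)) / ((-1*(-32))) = -583785829 / 16556952477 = -0.04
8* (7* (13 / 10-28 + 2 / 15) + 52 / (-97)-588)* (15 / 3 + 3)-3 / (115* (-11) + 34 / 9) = -818653332011 / 16515705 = -49568.17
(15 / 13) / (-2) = -15 / 26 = -0.58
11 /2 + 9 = 29 /2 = 14.50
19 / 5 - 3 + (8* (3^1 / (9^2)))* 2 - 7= -757 / 135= -5.61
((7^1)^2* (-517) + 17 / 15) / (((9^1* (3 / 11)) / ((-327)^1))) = 455593622 / 135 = 3374767.57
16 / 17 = 0.94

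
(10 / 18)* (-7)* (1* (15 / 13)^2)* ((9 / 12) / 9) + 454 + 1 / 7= 6440887 / 14196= 453.71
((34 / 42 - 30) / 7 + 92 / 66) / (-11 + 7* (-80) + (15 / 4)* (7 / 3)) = 17956 / 3636633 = 0.00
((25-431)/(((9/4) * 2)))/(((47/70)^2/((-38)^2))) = -288988.84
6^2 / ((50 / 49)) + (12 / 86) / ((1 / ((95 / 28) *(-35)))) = 18.71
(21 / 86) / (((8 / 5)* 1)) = 105 / 688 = 0.15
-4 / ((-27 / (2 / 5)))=8 / 135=0.06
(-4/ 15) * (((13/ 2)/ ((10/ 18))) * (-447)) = 1394.64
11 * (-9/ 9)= -11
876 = 876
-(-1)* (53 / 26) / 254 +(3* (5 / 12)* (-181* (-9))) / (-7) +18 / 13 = -289.50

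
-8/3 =-2.67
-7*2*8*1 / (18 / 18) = -112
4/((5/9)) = 7.20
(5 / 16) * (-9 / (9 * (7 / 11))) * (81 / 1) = -4455 / 112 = -39.78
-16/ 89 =-0.18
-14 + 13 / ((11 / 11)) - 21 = -22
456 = 456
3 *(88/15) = 17.60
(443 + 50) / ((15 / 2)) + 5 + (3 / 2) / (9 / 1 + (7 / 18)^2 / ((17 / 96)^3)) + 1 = 1149958223 / 16021770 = 71.77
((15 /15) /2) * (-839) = -839 /2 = -419.50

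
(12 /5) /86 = 0.03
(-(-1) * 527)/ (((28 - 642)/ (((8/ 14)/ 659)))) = -1054/ 1416191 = -0.00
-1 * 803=-803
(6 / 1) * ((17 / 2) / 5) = 51 / 5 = 10.20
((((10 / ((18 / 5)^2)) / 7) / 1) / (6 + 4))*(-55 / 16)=-1375 / 36288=-0.04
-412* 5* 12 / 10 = -2472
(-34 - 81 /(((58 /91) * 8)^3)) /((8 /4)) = -3457548947 /199794688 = -17.31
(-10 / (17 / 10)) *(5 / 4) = -125 / 17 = -7.35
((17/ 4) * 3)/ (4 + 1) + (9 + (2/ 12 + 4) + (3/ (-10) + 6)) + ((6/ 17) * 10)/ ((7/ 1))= 31303/ 1428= 21.92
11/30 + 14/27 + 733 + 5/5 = 198419/270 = 734.89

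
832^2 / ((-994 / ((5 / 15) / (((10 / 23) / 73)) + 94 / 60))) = -298694656 / 7455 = -40066.35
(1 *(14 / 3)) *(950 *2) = 8866.67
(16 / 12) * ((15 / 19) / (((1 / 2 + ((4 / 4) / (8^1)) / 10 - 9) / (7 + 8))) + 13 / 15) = -409148 / 580545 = -0.70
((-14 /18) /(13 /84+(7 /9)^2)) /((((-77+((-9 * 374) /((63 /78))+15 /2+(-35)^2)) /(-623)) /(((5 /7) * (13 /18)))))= -7937020 /72653741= -0.11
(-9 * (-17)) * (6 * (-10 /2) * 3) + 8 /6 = -41306 /3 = -13768.67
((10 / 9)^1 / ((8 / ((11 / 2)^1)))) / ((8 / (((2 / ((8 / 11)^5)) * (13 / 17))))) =115151465 / 160432128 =0.72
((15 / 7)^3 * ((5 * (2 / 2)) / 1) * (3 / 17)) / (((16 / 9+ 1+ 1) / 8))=18.39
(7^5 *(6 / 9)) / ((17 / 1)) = 33614 / 51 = 659.10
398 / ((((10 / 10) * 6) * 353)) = 199 / 1059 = 0.19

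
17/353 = 0.05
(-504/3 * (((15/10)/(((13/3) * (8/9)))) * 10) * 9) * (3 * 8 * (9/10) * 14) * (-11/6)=42436548/13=3264349.85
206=206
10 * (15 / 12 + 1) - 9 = 27 / 2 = 13.50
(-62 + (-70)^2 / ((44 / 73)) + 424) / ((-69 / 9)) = -280221 / 253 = -1107.59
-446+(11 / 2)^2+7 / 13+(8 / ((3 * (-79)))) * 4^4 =-5223563 / 12324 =-423.85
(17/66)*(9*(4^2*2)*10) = 741.82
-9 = -9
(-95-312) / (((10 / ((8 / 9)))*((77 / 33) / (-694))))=1129832 / 105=10760.30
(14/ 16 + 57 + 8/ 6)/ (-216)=-1421/ 5184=-0.27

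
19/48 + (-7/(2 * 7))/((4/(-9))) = 73/48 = 1.52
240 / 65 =48 / 13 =3.69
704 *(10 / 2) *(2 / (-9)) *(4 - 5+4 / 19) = 35200 / 57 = 617.54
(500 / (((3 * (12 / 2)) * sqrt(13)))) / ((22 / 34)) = 4250 * sqrt(13) / 1287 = 11.91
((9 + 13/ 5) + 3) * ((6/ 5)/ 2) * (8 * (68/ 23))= 119136/ 575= 207.19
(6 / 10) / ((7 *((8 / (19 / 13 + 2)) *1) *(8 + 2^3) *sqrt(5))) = 27 *sqrt(5) / 58240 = 0.00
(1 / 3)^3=1 / 27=0.04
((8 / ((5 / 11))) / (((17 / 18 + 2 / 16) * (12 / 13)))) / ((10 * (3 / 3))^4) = 39 / 21875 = 0.00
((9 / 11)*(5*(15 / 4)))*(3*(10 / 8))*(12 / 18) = 3375 / 88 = 38.35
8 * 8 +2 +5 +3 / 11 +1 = 795 / 11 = 72.27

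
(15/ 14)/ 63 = 5/ 294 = 0.02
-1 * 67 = -67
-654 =-654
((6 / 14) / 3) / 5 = 1 / 35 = 0.03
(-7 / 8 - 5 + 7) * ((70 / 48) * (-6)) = -315 / 32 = -9.84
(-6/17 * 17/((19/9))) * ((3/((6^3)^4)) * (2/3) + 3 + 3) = -17.05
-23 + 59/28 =-585/28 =-20.89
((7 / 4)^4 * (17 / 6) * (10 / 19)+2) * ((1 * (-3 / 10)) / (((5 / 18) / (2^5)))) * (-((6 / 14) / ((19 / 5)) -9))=-1240757811 / 252700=-4910.00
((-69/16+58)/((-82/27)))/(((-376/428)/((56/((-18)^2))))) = 643391/184992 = 3.48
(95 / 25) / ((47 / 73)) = 1387 / 235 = 5.90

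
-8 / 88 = -1 / 11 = -0.09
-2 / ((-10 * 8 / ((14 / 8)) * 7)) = 1 / 160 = 0.01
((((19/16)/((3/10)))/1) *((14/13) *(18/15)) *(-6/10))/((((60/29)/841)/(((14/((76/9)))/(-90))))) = 1195061/52000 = 22.98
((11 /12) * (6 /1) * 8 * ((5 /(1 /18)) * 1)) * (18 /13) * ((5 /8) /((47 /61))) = 2717550 /611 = 4447.71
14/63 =2/9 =0.22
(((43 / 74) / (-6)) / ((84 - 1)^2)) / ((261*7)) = -43 / 5588274132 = -0.00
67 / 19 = 3.53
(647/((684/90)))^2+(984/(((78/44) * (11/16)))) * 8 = 257297717/18772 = 13706.46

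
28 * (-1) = -28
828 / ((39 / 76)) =20976 / 13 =1613.54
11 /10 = 1.10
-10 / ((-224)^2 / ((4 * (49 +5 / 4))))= -1005 / 25088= -0.04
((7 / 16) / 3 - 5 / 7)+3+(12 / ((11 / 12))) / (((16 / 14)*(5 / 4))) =214279 / 18480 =11.60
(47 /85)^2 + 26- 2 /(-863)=164035367 /6235175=26.31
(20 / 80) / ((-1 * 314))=-1 / 1256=-0.00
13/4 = 3.25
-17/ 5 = -3.40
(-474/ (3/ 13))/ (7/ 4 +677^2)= -8216/ 1833323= -0.00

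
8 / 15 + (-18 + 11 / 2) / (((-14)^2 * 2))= 5897 / 11760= 0.50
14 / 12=7 / 6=1.17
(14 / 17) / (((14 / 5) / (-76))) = -380 / 17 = -22.35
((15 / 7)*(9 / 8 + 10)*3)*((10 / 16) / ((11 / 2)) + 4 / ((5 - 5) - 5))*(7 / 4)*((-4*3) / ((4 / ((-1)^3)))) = -362853 / 1408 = -257.71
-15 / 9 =-5 / 3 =-1.67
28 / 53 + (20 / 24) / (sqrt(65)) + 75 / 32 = sqrt(65) / 78 + 4871 / 1696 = 2.98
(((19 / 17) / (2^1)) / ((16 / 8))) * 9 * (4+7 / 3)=1083 / 68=15.93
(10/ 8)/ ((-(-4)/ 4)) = 5/ 4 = 1.25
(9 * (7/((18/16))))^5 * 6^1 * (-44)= -145393188864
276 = 276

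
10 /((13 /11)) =8.46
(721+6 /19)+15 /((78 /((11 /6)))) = 721.67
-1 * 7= -7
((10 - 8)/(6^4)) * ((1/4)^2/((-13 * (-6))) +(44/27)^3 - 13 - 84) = -758805311/5305906944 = -0.14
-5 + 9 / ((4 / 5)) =25 / 4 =6.25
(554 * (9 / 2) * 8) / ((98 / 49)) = 9972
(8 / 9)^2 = 64 / 81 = 0.79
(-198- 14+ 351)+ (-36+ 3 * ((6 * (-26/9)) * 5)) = -157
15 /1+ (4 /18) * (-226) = -317 /9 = -35.22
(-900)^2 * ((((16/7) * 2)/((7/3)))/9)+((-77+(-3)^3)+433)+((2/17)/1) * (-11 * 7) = 147146511/833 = 176646.47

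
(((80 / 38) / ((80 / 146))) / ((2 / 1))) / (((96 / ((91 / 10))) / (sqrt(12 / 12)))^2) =604513 / 35020800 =0.02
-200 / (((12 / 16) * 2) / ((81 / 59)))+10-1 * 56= -13514 / 59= -229.05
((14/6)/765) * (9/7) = 1/255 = 0.00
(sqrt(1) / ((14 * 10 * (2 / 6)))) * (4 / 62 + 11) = 147 / 620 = 0.24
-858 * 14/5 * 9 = -108108/5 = -21621.60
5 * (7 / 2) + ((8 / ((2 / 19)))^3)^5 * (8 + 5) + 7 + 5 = 423815886713270178847209291835 / 2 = 211907943356635089423604600000.00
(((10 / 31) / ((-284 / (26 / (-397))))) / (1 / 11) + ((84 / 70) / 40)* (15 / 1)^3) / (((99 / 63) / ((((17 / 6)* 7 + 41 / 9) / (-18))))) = -1087505952085 / 12456850032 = -87.30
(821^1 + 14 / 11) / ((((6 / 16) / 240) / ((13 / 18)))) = 4180800 / 11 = 380072.73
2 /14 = 1 /7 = 0.14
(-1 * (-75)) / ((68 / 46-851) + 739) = -1725 / 2542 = -0.68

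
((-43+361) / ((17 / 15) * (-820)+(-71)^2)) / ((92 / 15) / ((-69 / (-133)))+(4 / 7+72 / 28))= 30051 / 5814719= 0.01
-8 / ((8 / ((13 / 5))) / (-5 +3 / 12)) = 247 / 20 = 12.35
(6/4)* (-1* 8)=-12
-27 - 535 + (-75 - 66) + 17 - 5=-691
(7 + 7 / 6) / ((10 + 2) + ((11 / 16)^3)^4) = 6896136929411072 / 10142514446713779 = 0.68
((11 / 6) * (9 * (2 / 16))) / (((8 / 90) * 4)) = 1485 / 256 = 5.80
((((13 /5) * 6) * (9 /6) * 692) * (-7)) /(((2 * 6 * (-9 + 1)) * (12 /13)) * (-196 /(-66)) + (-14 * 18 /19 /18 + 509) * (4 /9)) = 384963579 /126565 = 3041.63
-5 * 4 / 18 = -10 / 9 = -1.11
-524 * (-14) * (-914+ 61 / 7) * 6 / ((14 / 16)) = -318776448 / 7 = -45539492.57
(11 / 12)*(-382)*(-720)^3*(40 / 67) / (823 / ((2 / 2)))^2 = 5227960320000 / 45381043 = 115201.41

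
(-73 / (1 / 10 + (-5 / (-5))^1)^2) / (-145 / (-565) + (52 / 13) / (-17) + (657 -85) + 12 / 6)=-2804660 / 26685219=-0.11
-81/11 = -7.36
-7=-7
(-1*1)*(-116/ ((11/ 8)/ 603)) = 559584/ 11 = 50871.27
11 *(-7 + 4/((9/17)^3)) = 160039/729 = 219.53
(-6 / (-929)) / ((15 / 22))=44 / 4645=0.01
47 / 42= 1.12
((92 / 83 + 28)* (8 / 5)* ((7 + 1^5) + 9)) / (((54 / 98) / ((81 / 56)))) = 862512 / 415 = 2078.34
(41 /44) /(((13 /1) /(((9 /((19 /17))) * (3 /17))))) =0.10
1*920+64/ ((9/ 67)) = 1396.44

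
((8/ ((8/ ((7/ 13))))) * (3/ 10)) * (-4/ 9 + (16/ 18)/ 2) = 0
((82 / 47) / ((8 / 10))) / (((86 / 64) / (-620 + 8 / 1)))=-993.25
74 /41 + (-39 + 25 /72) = -108775 /2952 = -36.85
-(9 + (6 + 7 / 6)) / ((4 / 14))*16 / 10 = -1358 / 15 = -90.53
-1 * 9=-9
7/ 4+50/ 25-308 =-1217/ 4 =-304.25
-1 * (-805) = 805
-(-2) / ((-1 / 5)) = -10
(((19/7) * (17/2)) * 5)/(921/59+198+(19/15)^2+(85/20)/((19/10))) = 407343375/767853709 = 0.53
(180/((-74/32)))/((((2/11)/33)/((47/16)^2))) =-36084015/296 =-121905.46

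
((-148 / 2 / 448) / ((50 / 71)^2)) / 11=-186517 / 6160000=-0.03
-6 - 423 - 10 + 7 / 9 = -3944 / 9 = -438.22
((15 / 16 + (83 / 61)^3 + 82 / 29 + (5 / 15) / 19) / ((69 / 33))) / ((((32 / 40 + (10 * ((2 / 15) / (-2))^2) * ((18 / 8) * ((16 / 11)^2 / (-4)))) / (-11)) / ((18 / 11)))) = -755285588283435 / 10401533250208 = -72.61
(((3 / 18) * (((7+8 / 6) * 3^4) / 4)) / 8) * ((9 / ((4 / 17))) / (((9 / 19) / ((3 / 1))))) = 218025 / 256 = 851.66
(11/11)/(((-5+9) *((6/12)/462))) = 231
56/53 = 1.06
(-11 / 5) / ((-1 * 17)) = 11 / 85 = 0.13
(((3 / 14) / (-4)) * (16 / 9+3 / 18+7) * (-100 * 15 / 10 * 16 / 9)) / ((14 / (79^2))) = 3588575 / 63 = 56961.51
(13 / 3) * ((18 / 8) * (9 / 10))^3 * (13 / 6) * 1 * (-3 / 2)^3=-269440587 / 1024000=-263.13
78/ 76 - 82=-3077/ 38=-80.97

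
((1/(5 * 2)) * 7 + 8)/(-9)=-29/30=-0.97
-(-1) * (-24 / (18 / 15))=-20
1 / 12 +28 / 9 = 115 / 36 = 3.19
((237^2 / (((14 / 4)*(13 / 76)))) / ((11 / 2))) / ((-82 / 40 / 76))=-25954571520 / 41041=-632405.92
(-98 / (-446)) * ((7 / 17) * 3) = 1029 / 3791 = 0.27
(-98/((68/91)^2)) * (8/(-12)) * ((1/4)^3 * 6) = 405769/36992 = 10.97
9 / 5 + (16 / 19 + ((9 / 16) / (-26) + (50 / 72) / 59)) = 55237891 / 20985120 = 2.63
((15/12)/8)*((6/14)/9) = 5/672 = 0.01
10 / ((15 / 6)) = 4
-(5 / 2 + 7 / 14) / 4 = -3 / 4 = -0.75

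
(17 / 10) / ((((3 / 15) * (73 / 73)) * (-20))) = -17 / 40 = -0.42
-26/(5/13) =-338/5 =-67.60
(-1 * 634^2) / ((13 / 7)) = -2813692 / 13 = -216437.85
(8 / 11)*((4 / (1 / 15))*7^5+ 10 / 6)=24202120 / 33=733397.58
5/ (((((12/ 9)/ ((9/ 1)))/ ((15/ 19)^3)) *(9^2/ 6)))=16875/ 13718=1.23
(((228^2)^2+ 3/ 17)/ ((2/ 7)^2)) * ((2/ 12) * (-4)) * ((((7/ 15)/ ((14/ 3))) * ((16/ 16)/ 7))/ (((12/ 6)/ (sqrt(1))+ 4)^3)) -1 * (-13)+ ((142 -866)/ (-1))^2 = -13739246267/ 14688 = -935406.20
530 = 530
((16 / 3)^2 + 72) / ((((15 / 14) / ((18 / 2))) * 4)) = 3164 / 15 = 210.93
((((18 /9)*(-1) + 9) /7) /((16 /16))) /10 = 1 /10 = 0.10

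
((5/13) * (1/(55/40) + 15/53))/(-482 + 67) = -589/629057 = -0.00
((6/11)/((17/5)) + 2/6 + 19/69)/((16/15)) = 12405/17204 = 0.72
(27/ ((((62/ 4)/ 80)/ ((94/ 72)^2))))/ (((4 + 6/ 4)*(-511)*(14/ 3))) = -22090/ 1219757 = -0.02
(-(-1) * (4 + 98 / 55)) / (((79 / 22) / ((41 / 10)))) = 13038 / 1975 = 6.60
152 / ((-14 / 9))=-684 / 7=-97.71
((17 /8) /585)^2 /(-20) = -289 /438048000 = -0.00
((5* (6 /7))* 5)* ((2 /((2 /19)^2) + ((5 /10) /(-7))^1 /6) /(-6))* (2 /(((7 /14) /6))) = -758050 /49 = -15470.41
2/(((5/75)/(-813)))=-24390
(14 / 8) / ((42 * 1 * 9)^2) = 1 / 81648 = 0.00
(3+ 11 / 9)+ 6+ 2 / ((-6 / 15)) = 47 / 9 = 5.22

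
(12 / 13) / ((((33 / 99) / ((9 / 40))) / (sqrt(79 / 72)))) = 27 * sqrt(158) / 520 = 0.65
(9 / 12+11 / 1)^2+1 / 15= 33151 / 240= 138.13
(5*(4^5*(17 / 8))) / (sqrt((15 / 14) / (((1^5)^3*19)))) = 2176*sqrt(3990) / 3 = 45816.73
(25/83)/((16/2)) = 25/664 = 0.04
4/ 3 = 1.33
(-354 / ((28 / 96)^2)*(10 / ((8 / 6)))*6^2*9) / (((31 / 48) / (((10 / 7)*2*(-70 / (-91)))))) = -4756672512000 / 138229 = -34411538.19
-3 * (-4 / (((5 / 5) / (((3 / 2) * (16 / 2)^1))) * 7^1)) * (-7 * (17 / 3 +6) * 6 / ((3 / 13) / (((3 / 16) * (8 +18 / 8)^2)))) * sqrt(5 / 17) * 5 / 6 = -388875.81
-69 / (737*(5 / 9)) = -621 / 3685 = -0.17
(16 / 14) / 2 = 4 / 7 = 0.57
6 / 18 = 0.33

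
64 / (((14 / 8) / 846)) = 216576 / 7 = 30939.43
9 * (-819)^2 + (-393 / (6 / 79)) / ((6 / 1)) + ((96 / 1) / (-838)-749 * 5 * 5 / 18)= 91031128345 / 15084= 6034946.19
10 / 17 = 0.59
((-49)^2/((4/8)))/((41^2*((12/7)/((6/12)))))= 0.83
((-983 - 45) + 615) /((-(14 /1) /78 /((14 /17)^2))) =450996 /289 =1560.54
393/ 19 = 20.68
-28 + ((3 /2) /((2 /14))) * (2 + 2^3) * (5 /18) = 1.17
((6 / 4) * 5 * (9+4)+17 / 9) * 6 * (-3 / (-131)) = 13.66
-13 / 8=-1.62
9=9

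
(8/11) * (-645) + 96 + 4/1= -4060/11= -369.09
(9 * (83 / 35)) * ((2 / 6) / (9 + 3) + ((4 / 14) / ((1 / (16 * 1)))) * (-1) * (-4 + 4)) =83 / 140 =0.59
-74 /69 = -1.07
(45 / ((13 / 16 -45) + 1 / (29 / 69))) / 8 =-2610 / 19399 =-0.13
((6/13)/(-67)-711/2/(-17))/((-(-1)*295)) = 619077/8736130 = 0.07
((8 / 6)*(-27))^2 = 1296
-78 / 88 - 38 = -1711 / 44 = -38.89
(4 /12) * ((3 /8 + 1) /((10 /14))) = 77 /120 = 0.64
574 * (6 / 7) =492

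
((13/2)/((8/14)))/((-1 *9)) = -91/72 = -1.26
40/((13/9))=360/13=27.69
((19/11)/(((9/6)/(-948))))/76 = -158/11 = -14.36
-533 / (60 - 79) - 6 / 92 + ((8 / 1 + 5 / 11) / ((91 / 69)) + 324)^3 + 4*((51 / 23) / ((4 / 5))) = 31621029734785071505 / 876624622874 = 36071345.60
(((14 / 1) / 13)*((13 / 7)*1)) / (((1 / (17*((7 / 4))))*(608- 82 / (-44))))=1309 / 13417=0.10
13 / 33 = 0.39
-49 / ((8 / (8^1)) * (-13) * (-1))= -49 / 13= -3.77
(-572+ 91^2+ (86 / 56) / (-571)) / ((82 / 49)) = 862760143 / 187288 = 4606.60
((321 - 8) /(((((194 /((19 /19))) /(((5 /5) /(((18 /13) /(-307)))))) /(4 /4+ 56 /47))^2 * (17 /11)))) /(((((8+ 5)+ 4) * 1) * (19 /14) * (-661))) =-4072611354040229 /48884040301124088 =-0.08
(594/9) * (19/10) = 627/5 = 125.40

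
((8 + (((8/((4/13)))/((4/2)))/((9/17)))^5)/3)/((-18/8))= -2108733749972/1594323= -1322651.53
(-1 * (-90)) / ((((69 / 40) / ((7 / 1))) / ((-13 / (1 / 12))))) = -1310400 / 23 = -56973.91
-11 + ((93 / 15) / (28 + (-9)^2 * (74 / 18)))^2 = -35837314 / 3258025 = -11.00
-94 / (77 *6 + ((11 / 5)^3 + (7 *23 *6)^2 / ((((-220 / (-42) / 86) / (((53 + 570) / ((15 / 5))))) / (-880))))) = 11750 / 349976425116919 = 0.00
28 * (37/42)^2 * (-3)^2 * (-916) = -1254004/7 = -179143.43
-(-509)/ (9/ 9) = 509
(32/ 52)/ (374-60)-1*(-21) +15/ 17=759320/ 34697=21.88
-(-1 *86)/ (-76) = -43/ 38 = -1.13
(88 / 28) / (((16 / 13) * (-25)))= -143 / 1400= -0.10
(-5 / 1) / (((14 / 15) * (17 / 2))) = -75 / 119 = -0.63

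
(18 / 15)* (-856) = -5136 / 5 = -1027.20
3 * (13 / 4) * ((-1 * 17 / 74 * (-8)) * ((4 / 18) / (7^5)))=442 / 1865577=0.00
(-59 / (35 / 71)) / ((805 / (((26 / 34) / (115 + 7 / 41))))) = -2232737 / 2261719950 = -0.00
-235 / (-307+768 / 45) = 3525 / 4349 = 0.81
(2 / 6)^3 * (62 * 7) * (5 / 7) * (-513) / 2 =-2945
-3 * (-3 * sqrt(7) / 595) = 9 * sqrt(7) / 595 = 0.04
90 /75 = 6 /5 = 1.20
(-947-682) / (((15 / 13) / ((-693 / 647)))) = 4891887 / 3235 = 1512.18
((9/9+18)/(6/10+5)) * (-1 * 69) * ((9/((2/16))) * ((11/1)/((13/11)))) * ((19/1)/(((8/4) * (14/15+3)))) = -2034442575/5369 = -378923.93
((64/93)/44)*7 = 112/1023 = 0.11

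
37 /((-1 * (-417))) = 37 /417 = 0.09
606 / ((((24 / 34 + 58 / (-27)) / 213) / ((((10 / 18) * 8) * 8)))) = -1053276480 / 331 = -3182104.17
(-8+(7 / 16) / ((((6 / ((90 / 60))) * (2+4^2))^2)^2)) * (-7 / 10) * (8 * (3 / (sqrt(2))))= 95.04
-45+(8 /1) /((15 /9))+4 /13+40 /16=-4861 /130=-37.39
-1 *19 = -19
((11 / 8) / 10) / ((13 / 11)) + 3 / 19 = 5419 / 19760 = 0.27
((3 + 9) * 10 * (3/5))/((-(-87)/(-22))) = -18.21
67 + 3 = 70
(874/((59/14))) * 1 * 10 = 122360/59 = 2073.90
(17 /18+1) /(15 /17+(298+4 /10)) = 2975 /457902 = 0.01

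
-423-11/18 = -7625/18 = -423.61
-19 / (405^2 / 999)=-703 / 6075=-0.12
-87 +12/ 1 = -75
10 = 10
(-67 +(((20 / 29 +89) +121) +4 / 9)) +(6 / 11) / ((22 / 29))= 4574606 / 31581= 144.85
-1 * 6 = -6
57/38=3/2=1.50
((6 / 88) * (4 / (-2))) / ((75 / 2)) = -0.00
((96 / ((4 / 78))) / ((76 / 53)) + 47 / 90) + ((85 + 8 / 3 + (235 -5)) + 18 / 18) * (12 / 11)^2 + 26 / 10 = 349230059 / 206910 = 1687.84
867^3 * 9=5865429267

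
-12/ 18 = -2/ 3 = -0.67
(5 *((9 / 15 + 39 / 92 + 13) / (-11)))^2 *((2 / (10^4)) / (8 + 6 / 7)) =291307807 / 317484640000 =0.00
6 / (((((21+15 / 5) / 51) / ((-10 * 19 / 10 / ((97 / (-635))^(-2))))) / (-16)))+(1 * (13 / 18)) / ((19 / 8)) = 6257215264 / 68951475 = 90.75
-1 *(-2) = 2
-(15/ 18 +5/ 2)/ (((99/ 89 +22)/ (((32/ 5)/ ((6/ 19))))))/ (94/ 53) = -1.65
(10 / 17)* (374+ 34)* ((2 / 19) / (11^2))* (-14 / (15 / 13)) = -5824 / 2299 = -2.53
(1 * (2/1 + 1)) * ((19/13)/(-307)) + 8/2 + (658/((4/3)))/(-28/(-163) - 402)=2.76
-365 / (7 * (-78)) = 365 / 546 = 0.67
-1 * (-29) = 29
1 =1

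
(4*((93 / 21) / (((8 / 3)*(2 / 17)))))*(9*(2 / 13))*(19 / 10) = 270351 / 1820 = 148.54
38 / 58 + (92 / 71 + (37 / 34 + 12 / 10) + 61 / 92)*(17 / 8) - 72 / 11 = 3.13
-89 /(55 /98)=-8722 /55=-158.58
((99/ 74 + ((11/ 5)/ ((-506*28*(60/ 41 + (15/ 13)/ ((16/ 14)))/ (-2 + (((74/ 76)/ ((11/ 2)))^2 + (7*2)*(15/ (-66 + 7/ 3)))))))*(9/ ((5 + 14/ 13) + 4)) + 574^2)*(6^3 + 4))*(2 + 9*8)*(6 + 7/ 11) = 595054632598059437638444/ 16716552493795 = 35596731611.91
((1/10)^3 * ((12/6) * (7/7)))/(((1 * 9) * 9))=0.00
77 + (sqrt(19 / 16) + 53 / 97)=sqrt(19) / 4 + 7522 / 97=78.64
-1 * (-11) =11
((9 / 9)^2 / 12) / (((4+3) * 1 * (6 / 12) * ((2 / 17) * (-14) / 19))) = -323 / 1176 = -0.27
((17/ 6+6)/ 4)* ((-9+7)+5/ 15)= -265/ 72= -3.68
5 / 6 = 0.83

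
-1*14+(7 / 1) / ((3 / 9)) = 7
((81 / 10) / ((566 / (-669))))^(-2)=32035600 / 2936447721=0.01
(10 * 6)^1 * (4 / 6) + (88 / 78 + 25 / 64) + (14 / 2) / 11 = 1157413 / 27456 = 42.16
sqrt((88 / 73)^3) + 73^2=176*sqrt(1606) / 5329 + 5329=5330.32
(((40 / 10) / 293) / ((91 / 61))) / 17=244 / 453271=0.00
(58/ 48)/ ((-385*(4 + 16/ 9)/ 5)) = -87/ 32032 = -0.00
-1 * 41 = -41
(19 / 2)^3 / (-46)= -6859 / 368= -18.64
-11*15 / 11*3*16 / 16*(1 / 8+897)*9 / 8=-2906685 / 64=-45416.95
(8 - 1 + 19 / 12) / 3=103 / 36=2.86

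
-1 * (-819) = 819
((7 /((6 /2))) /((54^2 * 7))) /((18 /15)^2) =25 /314928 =0.00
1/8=0.12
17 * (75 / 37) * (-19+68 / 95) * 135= -59796225 / 703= -85058.64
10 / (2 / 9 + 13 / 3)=90 / 41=2.20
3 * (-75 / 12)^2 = 1875 / 16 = 117.19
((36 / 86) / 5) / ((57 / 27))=162 / 4085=0.04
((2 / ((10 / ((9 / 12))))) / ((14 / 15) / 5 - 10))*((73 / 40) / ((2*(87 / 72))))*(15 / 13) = -29565 / 2219776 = -0.01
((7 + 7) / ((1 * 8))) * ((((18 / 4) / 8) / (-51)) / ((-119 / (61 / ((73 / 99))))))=18117 / 1350208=0.01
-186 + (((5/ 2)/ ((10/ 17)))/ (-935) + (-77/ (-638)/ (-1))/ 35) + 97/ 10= -224969/ 1276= -176.31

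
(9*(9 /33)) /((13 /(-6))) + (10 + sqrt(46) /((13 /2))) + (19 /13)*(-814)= -168858 /143 + 2*sqrt(46) /13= -1179.78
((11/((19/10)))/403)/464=55/1776424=0.00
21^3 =9261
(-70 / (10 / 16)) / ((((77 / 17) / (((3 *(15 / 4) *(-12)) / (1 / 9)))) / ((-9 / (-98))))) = 1487160 / 539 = 2759.11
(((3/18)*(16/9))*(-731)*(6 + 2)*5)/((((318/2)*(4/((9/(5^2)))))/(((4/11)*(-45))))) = 80.25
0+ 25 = 25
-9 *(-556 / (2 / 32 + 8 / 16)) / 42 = 4448 / 21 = 211.81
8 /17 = 0.47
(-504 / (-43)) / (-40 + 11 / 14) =-784 / 2623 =-0.30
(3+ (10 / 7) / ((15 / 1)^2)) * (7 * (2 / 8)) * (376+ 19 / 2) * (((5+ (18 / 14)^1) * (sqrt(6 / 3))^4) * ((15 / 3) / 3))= 5354338 / 63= 84989.49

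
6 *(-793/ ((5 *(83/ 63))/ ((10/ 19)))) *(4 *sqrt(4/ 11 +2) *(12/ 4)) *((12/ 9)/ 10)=-4796064 *sqrt(286)/ 86735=-935.13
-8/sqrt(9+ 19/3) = -4 *sqrt(138)/23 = -2.04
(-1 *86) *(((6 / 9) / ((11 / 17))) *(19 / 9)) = -55556 / 297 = -187.06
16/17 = 0.94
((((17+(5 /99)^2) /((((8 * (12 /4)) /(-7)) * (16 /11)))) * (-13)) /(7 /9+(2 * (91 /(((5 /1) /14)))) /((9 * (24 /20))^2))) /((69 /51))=55241823 /8678912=6.37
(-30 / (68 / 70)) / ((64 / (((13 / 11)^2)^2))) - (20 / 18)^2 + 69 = 86221963987 / 1290282048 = 66.82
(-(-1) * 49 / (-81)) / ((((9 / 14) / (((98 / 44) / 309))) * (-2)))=16807 / 4955742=0.00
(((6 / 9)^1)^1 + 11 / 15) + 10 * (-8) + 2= -383 / 5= -76.60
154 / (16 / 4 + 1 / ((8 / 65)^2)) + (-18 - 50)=-294852 / 4481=-65.80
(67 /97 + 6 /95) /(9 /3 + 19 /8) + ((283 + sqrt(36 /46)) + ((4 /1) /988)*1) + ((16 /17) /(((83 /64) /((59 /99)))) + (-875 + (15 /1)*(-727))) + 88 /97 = -8271758094147458 /719563881465 + 3*sqrt(46) /23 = -11494.63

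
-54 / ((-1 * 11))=54 / 11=4.91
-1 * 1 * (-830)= 830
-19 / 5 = -3.80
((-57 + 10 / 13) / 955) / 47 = -731 / 583505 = -0.00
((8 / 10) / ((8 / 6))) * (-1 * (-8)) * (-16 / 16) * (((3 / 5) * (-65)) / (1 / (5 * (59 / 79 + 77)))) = 5748912 / 79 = 72771.04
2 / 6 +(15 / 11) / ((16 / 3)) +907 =479207 / 528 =907.59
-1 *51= -51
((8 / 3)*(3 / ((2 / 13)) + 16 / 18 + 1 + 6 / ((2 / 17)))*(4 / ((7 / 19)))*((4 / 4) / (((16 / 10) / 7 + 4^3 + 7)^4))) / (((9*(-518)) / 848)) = -5143514320000 / 347293865144957391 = -0.00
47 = 47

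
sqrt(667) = 25.83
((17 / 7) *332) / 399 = 5644 / 2793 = 2.02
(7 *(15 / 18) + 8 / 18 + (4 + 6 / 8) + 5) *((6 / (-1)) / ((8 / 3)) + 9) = 1731 / 16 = 108.19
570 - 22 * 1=548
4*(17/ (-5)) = -13.60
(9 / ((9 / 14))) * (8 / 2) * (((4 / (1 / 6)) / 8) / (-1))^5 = -13608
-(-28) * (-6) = -168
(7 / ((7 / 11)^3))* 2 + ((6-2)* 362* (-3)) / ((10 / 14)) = -1476682 / 245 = -6027.27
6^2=36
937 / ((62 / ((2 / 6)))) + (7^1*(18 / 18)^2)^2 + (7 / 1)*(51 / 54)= 16921 / 279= 60.65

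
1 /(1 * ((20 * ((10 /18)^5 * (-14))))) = -59049 /875000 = -0.07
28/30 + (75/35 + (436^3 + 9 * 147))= 8702734118/105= 82883182.08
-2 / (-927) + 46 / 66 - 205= -2083256 / 10197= -204.30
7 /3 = 2.33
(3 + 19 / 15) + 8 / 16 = 143 / 30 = 4.77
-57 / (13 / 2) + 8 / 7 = -694 / 91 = -7.63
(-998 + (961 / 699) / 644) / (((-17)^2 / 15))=-2246273635 / 43365028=-51.80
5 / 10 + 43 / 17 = 103 / 34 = 3.03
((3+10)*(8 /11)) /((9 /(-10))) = -10.51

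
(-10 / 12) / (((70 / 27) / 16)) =-36 / 7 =-5.14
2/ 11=0.18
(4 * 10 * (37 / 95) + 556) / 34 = 5430 / 323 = 16.81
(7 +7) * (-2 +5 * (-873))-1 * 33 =-61171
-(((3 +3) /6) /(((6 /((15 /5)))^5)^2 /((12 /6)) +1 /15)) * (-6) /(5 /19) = 342 /7681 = 0.04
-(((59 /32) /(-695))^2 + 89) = -44020969881 /494617600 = -89.00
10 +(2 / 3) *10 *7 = 56.67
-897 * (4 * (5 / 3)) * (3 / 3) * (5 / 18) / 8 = -7475 / 36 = -207.64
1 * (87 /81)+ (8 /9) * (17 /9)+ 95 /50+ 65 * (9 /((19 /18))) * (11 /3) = 31345711 /15390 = 2036.76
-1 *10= -10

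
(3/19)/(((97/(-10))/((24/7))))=-720/12901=-0.06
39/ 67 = 0.58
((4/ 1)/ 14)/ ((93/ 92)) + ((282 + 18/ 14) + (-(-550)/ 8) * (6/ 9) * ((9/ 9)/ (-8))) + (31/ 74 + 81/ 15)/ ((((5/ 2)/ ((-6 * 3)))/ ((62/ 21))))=1485162017/ 9634800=154.15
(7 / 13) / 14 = 1 / 26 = 0.04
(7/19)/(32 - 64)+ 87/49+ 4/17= 1012569/506464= 2.00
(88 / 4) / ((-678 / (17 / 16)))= -187 / 5424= -0.03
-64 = -64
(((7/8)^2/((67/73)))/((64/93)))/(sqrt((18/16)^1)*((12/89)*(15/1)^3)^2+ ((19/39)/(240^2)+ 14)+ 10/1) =-9874327462405141550949225/16373501969358478482627134062837328+ 3993626493349916889375000000*sqrt(2)/1023343873084904905164195878927333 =0.00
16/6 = 8/3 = 2.67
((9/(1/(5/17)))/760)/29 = 9/74936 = 0.00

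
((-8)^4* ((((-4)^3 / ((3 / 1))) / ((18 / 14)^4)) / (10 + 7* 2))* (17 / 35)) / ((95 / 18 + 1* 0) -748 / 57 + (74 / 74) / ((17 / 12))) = 90.65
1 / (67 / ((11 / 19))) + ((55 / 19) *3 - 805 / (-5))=216019 / 1273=169.69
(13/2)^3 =2197/8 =274.62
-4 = -4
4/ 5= 0.80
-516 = -516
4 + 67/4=83/4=20.75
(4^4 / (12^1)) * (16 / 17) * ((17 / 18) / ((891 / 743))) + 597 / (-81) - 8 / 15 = 951383 / 120285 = 7.91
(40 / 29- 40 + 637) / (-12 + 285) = 2479 / 1131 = 2.19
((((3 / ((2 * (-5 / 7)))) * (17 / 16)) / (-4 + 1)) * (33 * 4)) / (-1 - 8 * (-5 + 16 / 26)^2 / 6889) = -415634037 / 4328120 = -96.03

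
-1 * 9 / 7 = -9 / 7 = -1.29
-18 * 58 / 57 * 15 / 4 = -1305 / 19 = -68.68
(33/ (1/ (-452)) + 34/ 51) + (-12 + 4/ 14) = -313468/ 21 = -14927.05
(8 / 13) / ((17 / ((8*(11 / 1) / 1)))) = 704 / 221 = 3.19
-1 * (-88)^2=-7744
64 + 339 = 403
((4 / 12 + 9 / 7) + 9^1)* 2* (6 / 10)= 446 / 35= 12.74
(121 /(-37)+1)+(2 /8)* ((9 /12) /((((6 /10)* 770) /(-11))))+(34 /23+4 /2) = 229421 /190624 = 1.20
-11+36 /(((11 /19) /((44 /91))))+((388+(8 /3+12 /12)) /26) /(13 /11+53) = 6294835 /325416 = 19.34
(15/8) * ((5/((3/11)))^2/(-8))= -15125/192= -78.78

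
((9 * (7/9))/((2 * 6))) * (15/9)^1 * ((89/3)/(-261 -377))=-3115/68904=-0.05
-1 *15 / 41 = -15 / 41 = -0.37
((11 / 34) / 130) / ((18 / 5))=11 / 15912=0.00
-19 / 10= -1.90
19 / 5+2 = 29 / 5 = 5.80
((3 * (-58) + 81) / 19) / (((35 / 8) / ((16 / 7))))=-11904 / 4655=-2.56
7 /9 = 0.78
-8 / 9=-0.89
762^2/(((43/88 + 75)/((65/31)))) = 255483360/15841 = 16127.98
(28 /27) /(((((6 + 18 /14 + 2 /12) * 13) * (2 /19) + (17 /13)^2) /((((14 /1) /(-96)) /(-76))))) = 57967 /346883904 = 0.00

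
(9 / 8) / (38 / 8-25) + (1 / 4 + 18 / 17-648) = -395809 / 612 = -646.75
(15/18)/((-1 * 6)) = -5/36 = -0.14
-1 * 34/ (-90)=17/ 45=0.38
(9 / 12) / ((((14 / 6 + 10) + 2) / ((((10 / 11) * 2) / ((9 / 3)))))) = 15 / 473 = 0.03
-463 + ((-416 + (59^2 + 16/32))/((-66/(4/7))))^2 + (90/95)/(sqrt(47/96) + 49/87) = 181656* sqrt(282)/793231 + 10088181955990/42327599391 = 242.18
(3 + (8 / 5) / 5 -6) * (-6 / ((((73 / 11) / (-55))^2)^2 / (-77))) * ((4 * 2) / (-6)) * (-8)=-1769403947326400 / 28398241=-62306814.97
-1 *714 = -714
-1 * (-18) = 18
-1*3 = -3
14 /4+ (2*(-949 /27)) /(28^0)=-3607 /54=-66.80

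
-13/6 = -2.17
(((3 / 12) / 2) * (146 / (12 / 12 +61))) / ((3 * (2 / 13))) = 949 / 1488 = 0.64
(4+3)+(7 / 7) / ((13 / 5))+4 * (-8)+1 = -307 / 13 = -23.62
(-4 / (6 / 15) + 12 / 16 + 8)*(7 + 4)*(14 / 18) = -385 / 36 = -10.69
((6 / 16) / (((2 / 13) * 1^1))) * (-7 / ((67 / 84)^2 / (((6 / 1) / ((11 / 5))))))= -3611790 / 49379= -73.14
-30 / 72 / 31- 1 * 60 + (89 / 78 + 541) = 2331569 / 4836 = 482.13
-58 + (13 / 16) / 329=-305299 / 5264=-58.00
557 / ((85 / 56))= 31192 / 85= 366.96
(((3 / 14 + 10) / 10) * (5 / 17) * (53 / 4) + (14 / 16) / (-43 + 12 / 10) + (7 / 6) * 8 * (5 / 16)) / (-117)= -8208983 / 139675536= -0.06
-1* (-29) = 29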